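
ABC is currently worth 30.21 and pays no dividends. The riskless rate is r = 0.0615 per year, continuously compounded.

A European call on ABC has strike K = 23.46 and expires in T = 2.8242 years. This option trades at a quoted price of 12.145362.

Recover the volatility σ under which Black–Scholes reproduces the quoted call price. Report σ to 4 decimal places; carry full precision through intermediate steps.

At σ = 0.3279 the Black–Scholes value reproduces the quote:
σ√T = 0.3279·√2.8242 = 0.551048
d₁ = (ln(S/K) + (r+σ²/2)T) / (σ√T) = (ln(30.21/23.46) + (0.0615+0.3279²/2)·2.8242) / 0.551048 = (0.252876 + 0.325515) / 0.551048 = 1.049621
d₂ = d₁ − σ√T = 1.049621 − 0.551048 = 0.498573
e^{−rT} = 0.840559
N(d₁) = 0.853054,  N(d₂) = 0.690960
V = S·N(d₁) − K·e^{−rT}·N(d₂) = 25.770756 − 13.625394 = 12.145362 (the quoted price), and the Black–Scholes price is strictly increasing in σ, so σ is unique

sigma = 0.3279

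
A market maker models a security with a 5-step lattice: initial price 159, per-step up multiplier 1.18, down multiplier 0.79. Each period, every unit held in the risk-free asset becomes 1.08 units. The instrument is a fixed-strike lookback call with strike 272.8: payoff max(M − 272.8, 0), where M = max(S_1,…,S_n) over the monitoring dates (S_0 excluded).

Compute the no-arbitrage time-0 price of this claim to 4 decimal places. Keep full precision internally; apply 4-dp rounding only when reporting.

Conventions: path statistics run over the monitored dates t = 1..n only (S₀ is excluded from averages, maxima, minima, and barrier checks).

price = 15.9645

Under the martingale measure an up-move has probability p* = 0.7436; value the claim as the probability-weighted average of per-path payoffs, discounted 5 periods at R = 1.08.
Enumerate all 2^5 = 32 price paths (U = up ×1.18, D = down ×0.79); each path with k up-moves has probability p*^k·(1−p*)^(5−k).
DDDDD: M=125.6100, payoff=0.0000, prob=0.001108
UDDDD: M=187.6200, payoff=0.0000, prob=0.003214
DUDDD: M=148.2198, payoff=0.0000, prob=0.003214
UUDDD: M=221.3916, payoff=0.0000, prob=0.009321
DDUDD: M=125.6100, payoff=0.0000, prob=0.003214
UDUDD: M=187.6200, payoff=0.0000, prob=0.009321
DUUDD: M=174.8994, payoff=0.0000, prob=0.009321
UUUDD: M=261.2421, payoff=0.0000, prob=0.027032
DDDUD: M=125.6100, payoff=0.0000, prob=0.003214
UDDUD: M=187.6200, payoff=0.0000, prob=0.009321
DUDUD: M=148.2198, payoff=0.0000, prob=0.009321
UUDUD: M=221.3916, payoff=0.0000, prob=0.027032
DDUUD: M=138.1705, payoff=0.0000, prob=0.009321
UDUUD: M=206.3812, payoff=0.0000, prob=0.027032
DUUUD: M=206.3812, payoff=0.0000, prob=0.027032
UUUUD: M=308.2657, payoff=35.4657, prob=0.078391
DDDDU: M=125.6100, payoff=0.0000, prob=0.003214
UDDDU: M=187.6200, payoff=0.0000, prob=0.009321
DUDDU: M=148.2198, payoff=0.0000, prob=0.009321
UUDDU: M=221.3916, payoff=0.0000, prob=0.027032
DDUDU: M=125.6100, payoff=0.0000, prob=0.009321
UDUDU: M=187.6200, payoff=0.0000, prob=0.027032
DUUDU: M=174.8994, payoff=0.0000, prob=0.027032
UUUDU: M=261.2421, payoff=0.0000, prob=0.078391
DDDUU: M=125.6100, payoff=0.0000, prob=0.009321
UDDUU: M=187.6200, payoff=0.0000, prob=0.027032
DUDUU: M=163.0412, payoff=0.0000, prob=0.027032
UUDUU: M=243.5299, payoff=0.0000, prob=0.078391
DDUUU: M=163.0412, payoff=0.0000, prob=0.027032
UDUUU: M=243.5299, payoff=0.0000, prob=0.078391
DUUUU: M=243.5299, payoff=0.0000, prob=0.078391
UUUUU: M=363.7535, payoff=90.9535, prob=0.227335
Price = Σ prob·payoff / R^5 = 23.457148 / 1.469328 = 15.9645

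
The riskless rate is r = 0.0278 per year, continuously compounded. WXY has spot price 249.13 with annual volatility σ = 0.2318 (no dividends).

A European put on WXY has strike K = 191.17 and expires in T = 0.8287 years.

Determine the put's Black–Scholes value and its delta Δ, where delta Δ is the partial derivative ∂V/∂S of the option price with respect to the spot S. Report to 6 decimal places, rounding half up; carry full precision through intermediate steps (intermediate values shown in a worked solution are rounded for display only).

σ√T = 0.2318·√0.8287 = 0.211014
d₁ = (ln(S/K) + (r+σ²/2)T) / (σ√T) = (ln(249.13/191.17) + (0.0278+0.2318²/2)·0.8287) / 0.211014 = (0.264812 + 0.045301) / 0.211014 = 1.469630
d₂ = d₁ − σ√T = 1.469630 − 0.211014 = 1.258616
e^{−rT} = 0.977225
N(−d₁) = 0.070831,  N(−d₂) = 0.104085
Put price V = K·e^{−rT}·N(−d₂) − S·N(−d₁) = 19.444680 − 17.646115 = 1.798564
Δ = −N(−d₁) = -0.070831

price = 1.798564
Δ = -0.070831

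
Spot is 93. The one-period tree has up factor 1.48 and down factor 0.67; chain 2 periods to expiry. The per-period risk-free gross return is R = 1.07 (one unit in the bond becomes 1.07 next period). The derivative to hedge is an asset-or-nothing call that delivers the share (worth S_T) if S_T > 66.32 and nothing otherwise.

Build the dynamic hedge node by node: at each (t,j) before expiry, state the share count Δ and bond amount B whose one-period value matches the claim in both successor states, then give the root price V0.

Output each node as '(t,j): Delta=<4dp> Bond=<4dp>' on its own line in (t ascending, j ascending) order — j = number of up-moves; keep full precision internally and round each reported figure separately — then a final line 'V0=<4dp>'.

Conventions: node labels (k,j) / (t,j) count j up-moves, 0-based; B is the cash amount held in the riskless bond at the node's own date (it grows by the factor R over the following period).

The replicating-portfolio and risk-neutral prices coincide; use p* = (1.07−0.67)/(1.48−0.67) = 0.4938 for the latter.
At maturity the claim pays: V(2,0)=0.0000, V(2,1)=92.2188, V(2,2)=203.7072
(1,0): S=62.3100. Δ = (V_up−V_dn)/(S_up−S_dn) = (92.2188−0.0000)/(92.2188−41.7477) = 1.8272. V = [p*·92.2188 + (1−p*)·0.0000]/1.07 = 42.5609. B = V − Δ·S = -71.2895.
(1,1): S=137.6400. Δ = (V_up−V_dn)/(S_up−S_dn) = (203.7072−92.2188)/(203.7072−92.2188) = 1.0000. V = [p*·203.7072 + (1−p*)·92.2188]/1.07 = 137.6400. B = V − Δ·S = 0.0000.
(0,0): S=93.0000. Δ = (V_up−V_dn)/(S_up−S_dn) = (137.6400−42.5609)/(137.6400−62.3100) = 1.2622. V = [p*·137.6400 + (1−p*)·42.5609]/1.07 = 83.6575. B = V − Δ·S = -33.7241.
Verification: the root portfolio costs Δ(0,0)·S0 + B(0,0) = 83.6575, matching V0.

(0,0): Delta=1.2622 Bond=-33.7241
(1,0): Delta=1.8272 Bond=-71.2895
(1,1): Delta=1.0000 Bond=0.0000
V0=83.6575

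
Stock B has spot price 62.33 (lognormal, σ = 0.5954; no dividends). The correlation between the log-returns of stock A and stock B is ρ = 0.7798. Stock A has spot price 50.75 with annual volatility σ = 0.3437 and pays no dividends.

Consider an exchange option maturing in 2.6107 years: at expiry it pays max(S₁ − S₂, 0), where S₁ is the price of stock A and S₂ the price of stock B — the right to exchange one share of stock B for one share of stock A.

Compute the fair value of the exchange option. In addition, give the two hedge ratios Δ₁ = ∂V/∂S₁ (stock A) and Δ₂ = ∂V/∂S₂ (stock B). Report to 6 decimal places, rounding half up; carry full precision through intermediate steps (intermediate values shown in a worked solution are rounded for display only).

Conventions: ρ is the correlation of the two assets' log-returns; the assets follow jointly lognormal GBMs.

σ_eff = √(σ₁² + σ₂² − 2ρσ₁σ₂) = √(0.3437² + 0.5954² − 2·0.7798·0.3437·0.5954) = 0.391760
d₁ = (ln(S₁/S₂) + (q₂ − q₁ + σ_eff²/2)T) / (σ_eff√T) = (ln(50.75/62.33) + (0.0 − 0.0 + 0.076738)·2.6107) / 0.632993 = -0.008201
d₂ = d₁ − σ_eff√T = -0.008201 − 0.632993 = -0.641194
N(d₁) = 0.496728,  N(d₂) = 0.260698
V = S₁·e^{−q₁T}·N(d₁) − S₂·e^{−q₂T}·N(d₂) = 25.208952 − 16.249327 = 8.959625
Key observation: pricing in stock B-units makes this a unit-strike call on the ratio S₁/S₂ — the risk-free rate cancels and cannot affect the value.
Δ₁ = e^{−q₁T}·N(d₁) = 0.496728;  Δ₂ = −e^{−q₂T}·N(d₂) = -0.260698

exchange price = 8.959625
Δ1 = 0.496728
Δ2 = -0.260698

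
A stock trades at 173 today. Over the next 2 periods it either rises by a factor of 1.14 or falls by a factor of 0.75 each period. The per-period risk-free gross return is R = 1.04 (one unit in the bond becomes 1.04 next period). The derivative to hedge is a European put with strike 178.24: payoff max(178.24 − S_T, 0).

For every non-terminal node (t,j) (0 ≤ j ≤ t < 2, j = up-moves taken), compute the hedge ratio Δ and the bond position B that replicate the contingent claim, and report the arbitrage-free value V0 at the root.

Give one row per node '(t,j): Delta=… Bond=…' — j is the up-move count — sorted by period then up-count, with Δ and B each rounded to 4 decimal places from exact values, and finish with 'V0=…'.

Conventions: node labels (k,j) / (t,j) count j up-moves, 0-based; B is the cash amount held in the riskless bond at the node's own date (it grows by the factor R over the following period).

(0,0): Delta=-0.5063 Bond=103.1953
(1,0): Delta=-1.0000 Bond=171.3846
(1,1): Delta=-0.3943 Bond=85.2330
V0=15.6106

Since d<R<u, set p* = (R−d)/(u−d) = 0.7436; price each node as the discounted p*-expectation of its children.
Payoffs at expiry: V(2,0)=80.9275, V(2,1)=30.3250, V(2,2)=0.0000
Node (1,0) S=129.7500: V=(p*·30.3250+(1−p*)·80.9275)/1.04=41.6346; Δ=(30.3250−80.9275)/(147.9150−97.3125)=-1.0000; B=V−Δ·S=171.3846
Node (1,1) S=197.2200: V=(p*·0.0000+(1−p*)·30.3250)/1.04=7.4766; Δ=(0.0000−30.3250)/(224.8308−147.9150)=-0.3943; B=V−Δ·S=85.2330
Node (0,0) S=173.0000: V=(p*·7.4766+(1−p*)·41.6346)/1.04=15.6106; Δ=(7.4766−41.6346)/(197.2200−129.7500)=-0.5063; B=V−Δ·S=103.1953
Verification: the root portfolio costs Δ(0,0)·S0 + B(0,0) = 15.6106, matching V0.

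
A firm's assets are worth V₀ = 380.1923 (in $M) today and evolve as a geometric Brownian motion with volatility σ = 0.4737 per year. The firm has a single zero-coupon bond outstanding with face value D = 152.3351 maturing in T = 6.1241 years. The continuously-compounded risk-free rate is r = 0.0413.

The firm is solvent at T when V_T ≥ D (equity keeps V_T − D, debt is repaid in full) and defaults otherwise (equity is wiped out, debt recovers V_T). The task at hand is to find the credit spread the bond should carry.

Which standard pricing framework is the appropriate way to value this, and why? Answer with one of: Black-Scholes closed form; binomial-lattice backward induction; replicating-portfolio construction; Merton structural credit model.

Key observation: assets follow a GBM and default happens iff V_T < 152.3351; valuing claims on that split (equity as a call, risky debt as the residual) is the structural model's definition.

framework: Merton structural credit model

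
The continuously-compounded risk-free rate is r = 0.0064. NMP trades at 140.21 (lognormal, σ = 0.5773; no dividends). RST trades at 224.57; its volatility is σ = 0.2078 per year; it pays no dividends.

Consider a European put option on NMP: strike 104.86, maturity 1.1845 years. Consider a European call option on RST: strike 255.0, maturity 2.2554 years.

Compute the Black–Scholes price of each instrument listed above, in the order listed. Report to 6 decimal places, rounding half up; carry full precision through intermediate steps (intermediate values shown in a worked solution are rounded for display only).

[NMP put K=104.86]
σ√T = 0.5773·√1.1845 = 0.628303
d₁ = (ln(S/K) + (r+σ²/2)T) / (σ√T) = (ln(140.21/104.86) + (0.0064+0.5773²/2)·1.1845) / 0.628303 = (0.290515 + 0.204963) / 0.628303 = 0.788598
d₂ = d₁ − σ√T = 0.788598 − 0.628303 = 0.160295
e^{−rT} = 0.992448
N(−d₁) = 0.215174,  N(−d₂) = 0.436324
price = K·e^{−rT}·N(−d₂) − S·N(−d₁) = 45.407447 − 30.169488 = 15.237959
[RST call K=255.0]
σ√T = 0.2078·√2.2554 = 0.312074
d₁ = (ln(S/K) + (r+σ²/2)T) / (σ√T) = (ln(224.57/255.0) + (0.0064+0.2078²/2)·2.2554) / 0.312074 = (-0.127076 + 0.063130) / 0.312074 = -0.204908
d₂ = d₁ − σ√T = -0.204908 − 0.312074 = -0.516982
e^{−rT} = 0.985669
N(d₁) = 0.418822,  N(d₂) = 0.302584
price = S·N(d₁) − K·e^{−rT}·N(d₂) = 94.054838 − 76.053253 = 18.001585

price(NMP put K=104.86) = 15.237959
price(RST call K=255.0) = 18.001585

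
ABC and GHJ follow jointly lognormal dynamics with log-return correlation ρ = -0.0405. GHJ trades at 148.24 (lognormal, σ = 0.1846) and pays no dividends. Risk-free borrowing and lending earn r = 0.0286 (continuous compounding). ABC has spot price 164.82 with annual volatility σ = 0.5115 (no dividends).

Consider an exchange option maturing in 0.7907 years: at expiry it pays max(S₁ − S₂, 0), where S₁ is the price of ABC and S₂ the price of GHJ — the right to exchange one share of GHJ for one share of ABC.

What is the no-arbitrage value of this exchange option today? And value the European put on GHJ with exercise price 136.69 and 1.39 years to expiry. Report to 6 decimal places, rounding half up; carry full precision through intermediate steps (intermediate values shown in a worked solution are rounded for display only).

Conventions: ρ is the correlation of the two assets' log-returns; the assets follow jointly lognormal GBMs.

σ_eff = √(σ₁² + σ₂² − 2ρσ₁σ₂) = √(0.5115² + 0.1846² − 2·-0.0405·0.5115·0.1846) = 0.550779
d₁ = (ln(S₁/S₂) + (q₂ − q₁ + σ_eff²/2)T) / (σ_eff√T) = (ln(164.82/148.24) + (0.0 − 0.0 + 0.151679)·0.7907) / 0.489760 = 0.461356
d₂ = d₁ − σ_eff√T = 0.461356 − 0.489760 = -0.028404
N(d₁) = 0.677728,  N(d₂) = 0.488670
V = S₁·e^{−q₁T}·N(d₁) − S₂·e^{−q₂T}·N(d₂) = 111.703206 − 72.440445 = 39.262761
[vanilla: GHJ put K=136.69]
σ√T = 0.1846·√1.39 = 0.217640
d₁ = (ln(S/K) + (r+σ²/2)T) / (σ√T) = (ln(148.24/136.69) + (0.0286+0.1846²/2)·1.39) / 0.217640 = (0.081117 + 0.063438) / 0.217640 = 0.664191
d₂ = d₁ − σ√T = 0.664191 − 0.217640 = 0.446551
e^{−rT} = 0.961026
N(−d₁) = 0.253284,  N(−d₂) = 0.327600
price = K·e^{−rT}·N(−d₂) − S·N(−d₁) = 43.034364 − 37.546833 = 5.487530

exchange price = 39.262761
price(GHJ put K=136.69) = 5.487530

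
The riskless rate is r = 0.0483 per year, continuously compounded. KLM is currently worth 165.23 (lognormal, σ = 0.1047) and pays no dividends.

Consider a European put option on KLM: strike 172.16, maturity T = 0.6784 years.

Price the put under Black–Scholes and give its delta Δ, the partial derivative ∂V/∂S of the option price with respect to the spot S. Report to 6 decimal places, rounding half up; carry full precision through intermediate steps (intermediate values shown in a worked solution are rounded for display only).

σ√T = 0.1047·√0.6784 = 0.086236
d₁ = (ln(S/K) + (r+σ²/2)T) / (σ√T) = (ln(165.23/172.16) + (0.0483+0.1047²/2)·0.6784) / 0.086236 = (-0.041086 + 0.036485) / 0.086236 = -0.053351
d₂ = d₁ − σ√T = -0.053351 − 0.086236 = -0.139587
e^{−rT} = 0.967764
N(−d₁) = 0.521274,  N(−d₂) = 0.555507
Put price V = K·e^{−rT}·N(−d₂) − S·N(−d₁) = 92.553165 − 86.130072 = 6.423093
Δ = −N(−d₁) = -0.521274

price = 6.423093
Δ = -0.521274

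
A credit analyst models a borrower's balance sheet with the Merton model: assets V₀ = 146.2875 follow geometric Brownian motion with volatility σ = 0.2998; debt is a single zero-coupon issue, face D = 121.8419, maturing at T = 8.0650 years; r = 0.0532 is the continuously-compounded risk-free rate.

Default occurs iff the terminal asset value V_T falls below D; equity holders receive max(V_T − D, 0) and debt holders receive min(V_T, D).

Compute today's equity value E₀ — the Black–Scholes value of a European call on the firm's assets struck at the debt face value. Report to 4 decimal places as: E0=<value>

With assets at 146.2875 and a single debt payment of 121.8419 at 8.0650 years:
d₁ = [ln(V₀/D) + (r + σ²/2)T] / (σ√T)
   = [ln(146.2875/121.8419) + (0.0532 + 0.5·0.2998²)·8.0650] / (0.2998·√8.0650)
   = [0.182850 + 0.791499] / 0.851400 = 1.144407
d₂ = d₁ − σ√T = 1.144407 − 0.851400 = 0.293007
N(d₁) = 0.873773,  N(d₂) = 0.615242,  e^(−rT) = 0.651122
E₀ = V₀·N(d₁) − D·e^(−rT)·N(d₂)
   = 146.2875·0.873773 − 121.8419·0.651122·0.615242 = 79.012460

E0=79.0125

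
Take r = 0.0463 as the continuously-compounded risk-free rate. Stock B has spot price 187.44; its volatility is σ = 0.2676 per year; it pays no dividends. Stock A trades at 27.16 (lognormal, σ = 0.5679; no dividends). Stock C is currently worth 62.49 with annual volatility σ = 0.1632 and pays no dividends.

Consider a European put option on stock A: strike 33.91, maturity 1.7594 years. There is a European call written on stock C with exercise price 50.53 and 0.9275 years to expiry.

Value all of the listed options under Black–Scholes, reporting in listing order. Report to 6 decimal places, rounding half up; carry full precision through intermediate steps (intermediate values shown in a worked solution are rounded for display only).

price(stock A put K=33.91) = 10.764535
price(stock C call K=50.53) = 14.272988

[stock A put K=33.91]
σ√T = 0.5679·√1.7594 = 0.753276
d₁ = (ln(S/K) + (r+σ²/2)T) / (σ√T) = (ln(27.16/33.91) + (0.0463+0.5679²/2)·1.7594) / 0.753276 = (-0.221965 + 0.365173) / 0.753276 = 0.190114
d₂ = d₁ − σ√T = 0.190114 − 0.753276 = -0.563163
e^{−rT} = 0.921769
N(−d₁) = 0.424610,  N(−d₂) = 0.713338
price = K·e^{−rT}·N(−d₂) − S·N(−d₁) = 22.296945 − 11.532410 = 10.764535
[stock C call K=50.53]
σ√T = 0.1632·√0.9275 = 0.157173
d₁ = (ln(S/K) + (r+σ²/2)T) / (σ√T) = (ln(62.49/50.53) + (0.0463+0.1632²/2)·0.9275) / 0.157173 = (0.212439 + 0.055295) / 0.157173 = 1.703440
d₂ = d₁ − σ√T = 1.703440 − 0.157173 = 1.546267
e^{−rT} = 0.957966
N(d₁) = 0.955757,  N(d₂) = 0.938980
price = S·N(d₁) − K·e^{−rT}·N(d₂) = 59.725260 − 45.452272 = 14.272988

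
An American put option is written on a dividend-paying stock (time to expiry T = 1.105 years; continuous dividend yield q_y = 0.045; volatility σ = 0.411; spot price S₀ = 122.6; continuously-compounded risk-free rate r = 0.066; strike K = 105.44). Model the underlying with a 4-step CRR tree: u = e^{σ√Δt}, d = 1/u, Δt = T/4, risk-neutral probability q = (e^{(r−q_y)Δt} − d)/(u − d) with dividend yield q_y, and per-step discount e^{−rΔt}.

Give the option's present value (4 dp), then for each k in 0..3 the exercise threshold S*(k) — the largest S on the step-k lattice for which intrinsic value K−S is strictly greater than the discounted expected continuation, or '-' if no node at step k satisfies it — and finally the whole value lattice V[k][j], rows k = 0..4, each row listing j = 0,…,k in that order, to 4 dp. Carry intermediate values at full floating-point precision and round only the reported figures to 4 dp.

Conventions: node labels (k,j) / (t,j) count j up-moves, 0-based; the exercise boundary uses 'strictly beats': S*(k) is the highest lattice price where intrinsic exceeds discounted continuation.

price = 11.4036
boundary = - - - 64.1272
tree:
11.4036
18.2041 3.8631
28.1138 7.2796 0.0000
41.3128 13.7178 0.0000 0.0000
53.7715 25.8500 0.0000 0.0000 0.0000

Δt=0.27625  u=1.24113  d=0.80572  q=0.45957  discount=0.98193
step 4 (expiry): payoffs max(K−S,0) = 53.7715 25.8500 0.0000 0.0000 0.0000
step 3: (k=3,j=0): S=64.1272, K−S=41.3128, hold=40.2000 ⇒ V=41.3128 exercise | (k=3,j=1): S=98.7812, K−S=6.6588, hold=13.7178 ⇒ V=13.7178 continue | (k=3,j=2): S=152.1621, K−S=0.0000, hold=0.0000 ⇒ V=0.0000 continue | (k=3,j=3): S=234.3898, K−S=0.0000, hold=0.0000 ⇒ V=0.0000 continue  boundary S*=64.1272
step 2: (k=2,j=0): S=79.5900, K−S=25.8500, hold=28.1138 ⇒ V=28.1138 continue | (k=2,j=1): S=122.6000, K−S=0.0000, hold=7.2796 ⇒ V=7.2796 continue | (k=2,j=2): S=188.8525, K−S=0.0000, hold=0.0000 ⇒ V=0.0000 continue  boundary S*=-
step 1: (k=1,j=0): S=98.7812, K−S=6.6588, hold=18.2041 ⇒ V=18.2041 continue | (k=1,j=1): S=152.1621, K−S=0.0000, hold=3.8631 ⇒ V=3.8631 continue  boundary S*=-
step 0: (k=0,j=0): S=122.6000, K−S=0.0000, hold=11.4036 ⇒ V=11.4036 continue  boundary S*=-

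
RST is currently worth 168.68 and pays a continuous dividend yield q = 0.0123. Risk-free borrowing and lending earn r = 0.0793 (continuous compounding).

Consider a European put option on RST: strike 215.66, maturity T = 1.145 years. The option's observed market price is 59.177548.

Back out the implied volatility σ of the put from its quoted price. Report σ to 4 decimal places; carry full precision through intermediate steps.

sigma = 0.5523

At σ = 0.5523 the Black–Scholes value reproduces the quote:
σ√T = 0.5523·√1.145 = 0.590987
d₁ = (ln(S/K) + (r−q+σ²/2)T) / (σ√T) = (ln(168.68/215.66) + (0.0793−0.0123+0.5523²/2)·1.145) / 0.590987 = (-0.245700 + 0.251348) / 0.590987 = 0.009557
d₂ = d₁ − σ√T = 0.009557 − 0.590987 = -0.581430
e^{−rT} = 0.913202
e^{−qT} = 0.986015
N(−d₁) = 0.496187,  N(−d₂) = 0.719525
V = K·e^{−rT}·N(−d₂) − S·e^{−qT}·N(−d₁) = 141.703952 − 82.526404 = 59.177548 (the observed quote) — the price is monotone increasing in volatility, hence this σ is the only solution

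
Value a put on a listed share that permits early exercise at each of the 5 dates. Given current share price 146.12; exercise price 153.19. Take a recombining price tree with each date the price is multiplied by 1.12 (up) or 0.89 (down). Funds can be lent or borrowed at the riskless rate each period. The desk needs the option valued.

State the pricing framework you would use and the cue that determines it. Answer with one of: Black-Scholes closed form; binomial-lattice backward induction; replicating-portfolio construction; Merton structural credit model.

Key observation: the put (strike 153.19 on spot 146.12) is American-style on a 5-step discrete price model, so the early-exercise decision at every node requires stepwise backward valuation — a closed form cannot price the exercise right.

framework: binomial-lattice backward induction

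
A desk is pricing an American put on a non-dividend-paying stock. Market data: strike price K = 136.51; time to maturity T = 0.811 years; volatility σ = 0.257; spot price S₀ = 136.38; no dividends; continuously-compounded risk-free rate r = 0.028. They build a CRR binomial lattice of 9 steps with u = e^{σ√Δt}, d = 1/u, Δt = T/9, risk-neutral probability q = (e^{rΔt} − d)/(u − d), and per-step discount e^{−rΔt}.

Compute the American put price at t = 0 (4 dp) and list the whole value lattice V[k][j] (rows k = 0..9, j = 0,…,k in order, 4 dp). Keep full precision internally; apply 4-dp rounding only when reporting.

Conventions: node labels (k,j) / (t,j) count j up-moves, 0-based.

price = 11.6302
tree:
11.6302
16.1919 7.0740
21.9022 10.4968 3.6470
28.6985 15.1373 5.8551 1.4314
36.3414 21.1117 9.1697 2.5313 0.3258
43.7786 28.3199 13.9260 4.4040 0.6495 0.0000
50.6636 36.3414 20.3481 7.4993 1.2947 0.0000 0.0000
57.0374 43.7786 28.3077 12.3983 2.5809 0.0000 0.0000 0.0000
62.9380 50.6636 36.3414 19.6297 5.1448 0.0000 0.0000 0.0000 0.0000
68.4005 57.0374 43.7786 28.3077 10.2558 0.0000 0.0000 0.0000 0.0000 0.0000

Δt=0.09011  u=1.08020  d=0.92575  q=0.49708  discount=0.99748
step 9 (expiry): payoffs max(K−S,0) = 68.4005 57.0374 43.7786 28.3077 10.2558 0.0000 0.0000 0.0000 0.0000 0.0000
k=8: (k=8,j=0): S=73.5720, K−S=62.9380, hold=62.5940 ⇒ V=62.9380 exercise | (k=8,j=1): S=85.8464, K−S=50.6636, hold=50.3196 ⇒ V=50.6636 exercise | (k=8,j=2): S=100.1686, K−S=36.3414, hold=35.9974 ⇒ V=36.3414 exercise | (k=8,j=3): S=116.8803, K−S=19.6297, hold=19.2857 ⇒ V=19.6297 exercise | (k=8,j=4): S=136.3800, K−S=0.1300, hold=5.1448 ⇒ V=5.1448 continue | (k=8,j=5): S=159.1330, K−S=0.0000, hold=0.0000 ⇒ V=0.0000 continue | (k=8,j=6): S=185.6820, K−S=0.0000, hold=0.0000 ⇒ V=0.0000 continue | (k=8,j=7): S=216.6603, K−S=0.0000, hold=0.0000 ⇒ V=0.0000 continue | (k=8,j=8): S=252.8068, K−S=0.0000, hold=0.0000 ⇒ V=0.0000 continue
k=7: (k=7,j=0): S=79.4726, K−S=57.0374, hold=56.6934 ⇒ V=57.0374 exercise | (k=7,j=1): S=92.7314, K−S=43.7786, hold=43.4346 ⇒ V=43.7786 exercise | (k=7,j=2): S=108.2023, K−S=28.3077, hold=27.9637 ⇒ V=28.3077 exercise | (k=7,j=3): S=126.2542, K−S=10.2558, hold=12.3983 ⇒ V=12.3983 continue | (k=7,j=4): S=147.3179, K−S=0.0000, hold=2.5809 ⇒ V=2.5809 continue | (k=7,j=5): S=171.8957, K−S=0.0000, hold=0.0000 ⇒ V=0.0000 continue | (k=7,j=6): S=200.5739, K−S=0.0000, hold=0.0000 ⇒ V=0.0000 continue | (k=7,j=7): S=234.0367, K−S=0.0000, hold=0.0000 ⇒ V=0.0000 continue
k=6: (k=6,j=0): S=85.8464, K−S=50.6636, hold=50.3196 ⇒ V=50.6636 exercise | (k=6,j=1): S=100.1686, K−S=36.3414, hold=35.9974 ⇒ V=36.3414 exercise | (k=6,j=2): S=116.8803, K−S=19.6297, hold=20.3481 ⇒ V=20.3481 continue | (k=6,j=3): S=136.3800, K−S=0.1300, hold=7.4993 ⇒ V=7.4993 continue | (k=6,j=4): S=159.1330, K−S=0.0000, hold=1.2947 ⇒ V=1.2947 continue | (k=6,j=5): S=185.6820, K−S=0.0000, hold=0.0000 ⇒ V=0.0000 continue | (k=6,j=6): S=216.6603, K−S=0.0000, hold=0.0000 ⇒ V=0.0000 continue
k=5: (k=5,j=0): S=92.7314, K−S=43.7786, hold=43.4346 ⇒ V=43.7786 exercise | (k=5,j=1): S=108.2023, K−S=28.3077, hold=28.3199 ⇒ V=28.3199 continue | (k=5,j=2): S=126.2542, K−S=10.2558, hold=13.9260 ⇒ V=13.9260 continue | (k=5,j=3): S=147.3179, K−S=0.0000, hold=4.4040 ⇒ V=4.4040 continue | (k=5,j=4): S=171.8957, K−S=0.0000, hold=0.6495 ⇒ V=0.6495 continue | (k=5,j=5): S=200.5739, K−S=0.0000, hold=0.0000 ⇒ V=0.0000 continue
k=4: (k=4,j=0): S=100.1686, K−S=36.3414, hold=36.0034 ⇒ V=36.3414 exercise | (k=4,j=1): S=116.8803, K−S=19.6297, hold=21.1117 ⇒ V=21.1117 continue | (k=4,j=2): S=136.3800, K−S=0.1300, hold=9.1697 ⇒ V=9.1697 continue | (k=4,j=3): S=159.1330, K−S=0.0000, hold=2.5313 ⇒ V=2.5313 continue | (k=4,j=4): S=185.6820, K−S=0.0000, hold=0.3258 ⇒ V=0.3258 continue
k=3: (k=3,j=0): S=108.2023, K−S=28.3077, hold=28.6985 ⇒ V=28.6985 continue | (k=3,j=1): S=126.2542, K−S=10.2558, hold=15.1373 ⇒ V=15.1373 continue | (k=3,j=2): S=147.3179, K−S=0.0000, hold=5.8551 ⇒ V=5.8551 continue | (k=3,j=3): S=171.8957, K−S=0.0000, hold=1.4314 ⇒ V=1.4314 continue
k=2: (k=2,j=0): S=116.8803, K−S=19.6297, hold=21.9022 ⇒ V=21.9022 continue | (k=2,j=1): S=136.3800, K−S=0.1300, hold=10.4968 ⇒ V=10.4968 continue | (k=2,j=2): S=159.1330, K−S=0.0000, hold=3.6470 ⇒ V=3.6470 continue
k=1: (k=1,j=0): S=126.2542, K−S=10.2558, hold=16.1919 ⇒ V=16.1919 continue | (k=1,j=1): S=147.3179, K−S=0.0000, hold=7.0740 ⇒ V=7.0740 continue
k=0: (k=0,j=0): S=136.3800, K−S=0.1300, hold=11.6302 ⇒ V=11.6302 continue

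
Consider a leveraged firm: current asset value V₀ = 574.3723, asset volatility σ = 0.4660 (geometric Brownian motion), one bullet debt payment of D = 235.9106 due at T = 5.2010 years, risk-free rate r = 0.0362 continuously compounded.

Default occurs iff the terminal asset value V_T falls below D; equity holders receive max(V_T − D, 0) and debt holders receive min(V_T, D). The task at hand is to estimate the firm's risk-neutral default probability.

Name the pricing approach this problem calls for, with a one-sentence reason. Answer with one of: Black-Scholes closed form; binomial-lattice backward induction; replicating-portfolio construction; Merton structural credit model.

framework: Merton structural credit model

Key observation: a levered firm with one bullet debt due at 5.2010 years is the canonical structural-credit setup: equity is a call on the firm's assets struck at the face value.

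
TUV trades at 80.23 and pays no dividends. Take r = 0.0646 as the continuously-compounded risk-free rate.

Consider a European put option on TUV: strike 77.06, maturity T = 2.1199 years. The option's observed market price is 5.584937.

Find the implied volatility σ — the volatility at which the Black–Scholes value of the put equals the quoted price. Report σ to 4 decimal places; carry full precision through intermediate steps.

sigma = 0.2563

At σ = 0.2563 the Black–Scholes value reproduces the quote:
σ√T = 0.2563·√2.1199 = 0.373170
d₁ = (ln(S/K) + (r+σ²/2)T) / (σ√T) = (ln(80.23/77.06) + (0.0646+0.2563²/2)·2.1199) / 0.373170 = (0.040313 + 0.206573) / 0.373170 = 0.661593
d₂ = d₁ − σ√T = 0.661593 − 0.373170 = 0.288424
e^{−rT} = 0.872018
N(−d₁) = 0.254116,  N(−d₂) = 0.386511
V = K·e^{−rT}·N(−d₂) − S·N(−d₁) = 25.972662 − 20.387725 = 5.584937 (the observed quote) — the price is monotone increasing in volatility, hence this σ is the only solution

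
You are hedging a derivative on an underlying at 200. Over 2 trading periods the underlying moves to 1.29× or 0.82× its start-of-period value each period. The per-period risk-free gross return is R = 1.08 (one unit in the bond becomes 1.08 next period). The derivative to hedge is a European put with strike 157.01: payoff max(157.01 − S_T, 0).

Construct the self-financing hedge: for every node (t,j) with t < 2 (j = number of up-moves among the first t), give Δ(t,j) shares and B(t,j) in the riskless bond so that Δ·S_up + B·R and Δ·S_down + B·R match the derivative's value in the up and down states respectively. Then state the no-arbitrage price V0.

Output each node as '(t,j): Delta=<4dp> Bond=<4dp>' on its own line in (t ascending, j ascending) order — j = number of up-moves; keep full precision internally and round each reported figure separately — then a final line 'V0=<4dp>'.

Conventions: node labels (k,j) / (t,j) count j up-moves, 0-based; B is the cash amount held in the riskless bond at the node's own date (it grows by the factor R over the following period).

(0,0): Delta=-0.0992 Bond=23.6879
(1,0): Delta=-0.2923 Bond=57.2571
(1,1): Delta=0.0000 Bond=0.0000
V0=3.8562

Arbitrage-free pricing uses the up-move probability p* = (R−d)/(u−d) = 0.5532, discounting each step at R = 1.08.
Expiry values: V(2,0)=22.5300, V(2,1)=0.0000, V(2,2)=0.0000
  t=1,j=0: stock 164.0000 → up 211.5600 (V=0.0000), down 134.4800 (V=22.5300). Price 9.3209; hedge Δ=-0.2923, bond B=57.2571.
  t=1,j=1: stock 258.0000 → up 332.8200 (V=0.0000), down 211.5600 (V=0.0000). Price 0.0000; hedge Δ=0.0000, bond B=0.0000.
  t=0,j=0: stock 200.0000 → up 258.0000 (V=0.0000), down 164.0000 (V=9.3209). Price 3.8562; hedge Δ=-0.0992, bond B=23.6879.
As a check, the time-0 holding Δ(0,0)·S0 + B(0,0) comes to 3.8562 — exactly V0.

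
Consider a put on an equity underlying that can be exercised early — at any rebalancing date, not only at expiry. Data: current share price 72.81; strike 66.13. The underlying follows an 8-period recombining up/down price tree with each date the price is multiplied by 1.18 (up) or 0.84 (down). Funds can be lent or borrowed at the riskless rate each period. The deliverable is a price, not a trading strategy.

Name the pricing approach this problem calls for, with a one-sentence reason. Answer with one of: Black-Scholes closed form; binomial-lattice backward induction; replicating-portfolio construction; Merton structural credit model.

Key observation: early exercise of the strike-66.13 put must be checked at each of the 8 dates (spot 72.81), which forces a node-by-node comparison of intrinsic and continuation value backward from expiry.

framework: binomial-lattice backward induction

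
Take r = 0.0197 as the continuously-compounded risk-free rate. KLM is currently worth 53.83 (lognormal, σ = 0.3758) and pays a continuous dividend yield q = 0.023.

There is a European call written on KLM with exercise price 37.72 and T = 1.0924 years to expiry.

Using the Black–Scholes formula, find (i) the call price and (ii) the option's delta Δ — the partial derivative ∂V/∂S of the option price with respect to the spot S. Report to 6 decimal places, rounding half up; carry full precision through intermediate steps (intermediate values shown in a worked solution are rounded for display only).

σ√T = 0.3758·√1.0924 = 0.392778
d₁ = (ln(S/K) + (r−q+σ²/2)T) / (σ√T) = (ln(53.83/37.72) + (0.0197−0.023+0.3758²/2)·1.0924) / 0.392778 = (0.355640 + 0.073533) / 0.392778 = 1.092659
d₂ = d₁ − σ√T = 1.092659 − 0.392778 = 0.699881
e^{−rT} = 0.978710
e^{−qT} = 0.975188
N(d₁) = 0.862728,  N(d₂) = 0.757999
Call price V = S·e^{−qT}·N(d₁) − K·e^{−rT}·N(d₂) = 45.288370 − 27.983000 = 17.305370
Δ = e^{−qT}·N(d₁) = 0.841322

price = 17.305370
Δ = 0.841322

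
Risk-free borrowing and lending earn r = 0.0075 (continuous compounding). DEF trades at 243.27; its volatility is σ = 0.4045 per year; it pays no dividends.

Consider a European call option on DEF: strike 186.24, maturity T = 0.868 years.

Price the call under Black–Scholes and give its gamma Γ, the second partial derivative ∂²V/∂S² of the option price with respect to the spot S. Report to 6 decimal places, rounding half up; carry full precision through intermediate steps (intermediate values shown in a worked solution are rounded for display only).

price = 69.055228
Γ = 0.002864

σ√T = 0.4045·√0.868 = 0.376859
d₁ = (ln(S/K) + (r+σ²/2)T) / (σ√T) = (ln(243.27/186.24) + (0.0075+0.4045²/2)·0.868) / 0.376859 = (0.267136 + 0.077521) / 0.376859 = 0.914553
d₂ = d₁ − σ√T = 0.914553 − 0.376859 = 0.537694
e^{−rT} = 0.993511
N(d₁) = 0.819787,  N(d₂) = 0.704606
Call price V = S·N(d₁) − K·e^{−rT}·N(d₂) = 199.429513 − 130.374286 = 69.055228
φ(d₁) = (1/√(2π))·e^{−d₁²/2} = 0.262595
Γ = φ(d₁) / (S·σ·√T) = 0.002864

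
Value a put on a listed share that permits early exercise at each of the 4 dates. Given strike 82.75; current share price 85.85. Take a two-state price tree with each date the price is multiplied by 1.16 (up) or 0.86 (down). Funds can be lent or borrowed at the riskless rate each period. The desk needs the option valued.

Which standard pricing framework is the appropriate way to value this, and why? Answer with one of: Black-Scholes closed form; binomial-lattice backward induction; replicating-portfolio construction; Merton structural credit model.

Key observation: the exercise right at every one of the 4 steps is what matters: each node needs max(82.75 − S, continuation), which only the stepwise tree valuation starting from spot 85.85 delivers.

framework: binomial-lattice backward induction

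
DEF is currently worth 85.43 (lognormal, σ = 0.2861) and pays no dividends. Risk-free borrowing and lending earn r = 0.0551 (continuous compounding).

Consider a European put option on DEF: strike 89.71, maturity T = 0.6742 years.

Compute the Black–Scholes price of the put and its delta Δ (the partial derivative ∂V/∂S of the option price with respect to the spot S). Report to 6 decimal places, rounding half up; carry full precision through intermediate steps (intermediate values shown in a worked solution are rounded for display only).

price = 8.549353
Δ = -0.473093

σ√T = 0.2861·√0.6742 = 0.234916
d₁ = (ln(S/K) + (r+σ²/2)T) / (σ√T) = (ln(85.43/89.71) + (0.0551+0.2861²/2)·0.6742) / 0.234916 = (-0.048885 + 0.064741) / 0.234916 = 0.067497
d₂ = d₁ − σ√T = 0.067497 − 0.234916 = -0.167418
e^{−rT} = 0.963533
N(−d₁) = 0.473093,  N(−d₂) = 0.566480
Put price V = K·e^{−rT}·N(−d₂) − S·N(−d₁) = 48.965675 − 40.416322 = 8.549353
Δ = −N(−d₁) = -0.473093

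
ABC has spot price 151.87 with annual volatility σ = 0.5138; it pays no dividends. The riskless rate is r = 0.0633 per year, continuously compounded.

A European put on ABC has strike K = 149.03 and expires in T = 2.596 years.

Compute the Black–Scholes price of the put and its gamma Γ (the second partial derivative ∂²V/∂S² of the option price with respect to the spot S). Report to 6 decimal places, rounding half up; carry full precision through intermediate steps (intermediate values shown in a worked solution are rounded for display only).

σ√T = 0.5138·√2.596 = 0.827840
d₁ = (ln(S/K) + (r+σ²/2)T) / (σ√T) = (ln(151.87/149.03) + (0.0633+0.5138²/2)·2.596) / 0.827840 = (0.018877 + 0.506986) / 0.827840 = 0.635224
d₂ = d₁ − σ√T = 0.635224 − 0.827840 = -0.192616
e^{−rT} = 0.848465
N(−d₁) = 0.262641,  N(−d₂) = 0.576370
Put price V = K·e^{−rT}·N(−d₂) − S·N(−d₁) = 72.880116 − 39.887327 = 32.992789
φ(d₁) = (1/√(2π))·e^{−d₁²/2} = 0.326054
Γ = φ(d₁) / (S·σ·√T) = 0.002593

price = 32.992789
Γ = 0.002593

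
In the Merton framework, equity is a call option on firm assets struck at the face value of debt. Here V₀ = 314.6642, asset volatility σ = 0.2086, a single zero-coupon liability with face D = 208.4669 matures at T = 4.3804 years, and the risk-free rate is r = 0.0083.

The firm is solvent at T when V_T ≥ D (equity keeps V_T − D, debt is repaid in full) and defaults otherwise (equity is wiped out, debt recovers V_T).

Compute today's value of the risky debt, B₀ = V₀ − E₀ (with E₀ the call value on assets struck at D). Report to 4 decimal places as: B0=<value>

B0=192.4565

Equity is a call on the firm's assets struck at D = 208.4669:
d₁ = [ln(V₀/D) + (r + σ²/2)T] / (σ√T)
   = [ln(314.6642/208.4669) + (0.0083 + 0.5·0.2086²)·4.3804] / (0.2086·√4.3804)
   = [0.411726 + 0.131662] / 0.436587 = 1.244624
d₂ = d₁ − σ√T = 1.244624 − 0.436587 = 0.808037
N(d₁) = 0.893365,  N(d₂) = 0.790465,  e^(−rT) = 0.964296
E₀ = V₀·N(d₁) − D·e^(−rT)·N(d₂)
   = 314.6642·0.893365 − 208.4669·0.964296·0.790465 = 122.207713
B₀ = V₀ − E₀ = 314.6642 − 122.207713 = 192.456487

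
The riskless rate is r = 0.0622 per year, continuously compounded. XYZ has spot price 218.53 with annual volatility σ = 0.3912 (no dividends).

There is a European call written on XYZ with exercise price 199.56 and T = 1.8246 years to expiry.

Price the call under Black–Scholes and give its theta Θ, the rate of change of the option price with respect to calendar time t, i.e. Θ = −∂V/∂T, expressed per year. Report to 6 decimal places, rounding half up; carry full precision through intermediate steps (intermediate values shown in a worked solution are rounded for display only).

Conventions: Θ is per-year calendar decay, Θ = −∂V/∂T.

σ√T = 0.3912·√1.8246 = 0.528424
d₁ = (ln(S/K) + (r+σ²/2)T) / (σ√T) = (ln(218.53/199.56) + (0.0622+0.3912²/2)·1.8246) / 0.528424 = (0.090808 + 0.253106) / 0.528424 = 0.650830
d₂ = d₁ − σ√T = 0.650830 − 0.528424 = 0.122406
e^{−rT} = 0.892713
N(d₁) = 0.742422,  N(d₂) = 0.548711
Call price V = S·N(d₁) − K·e^{−rT}·N(d₂) = 162.241485 − 97.752824 = 64.488661
φ(d₁) = (1/√(2π))·e^{−d₁²/2} = 0.322798
Θ = −S·φ(d₁)·σ/(2√T) − r·K·e^{−rT}·N(d₂) = −10.214729 − 6.080226 = -16.294955

price = 64.488661
Θ = -16.294955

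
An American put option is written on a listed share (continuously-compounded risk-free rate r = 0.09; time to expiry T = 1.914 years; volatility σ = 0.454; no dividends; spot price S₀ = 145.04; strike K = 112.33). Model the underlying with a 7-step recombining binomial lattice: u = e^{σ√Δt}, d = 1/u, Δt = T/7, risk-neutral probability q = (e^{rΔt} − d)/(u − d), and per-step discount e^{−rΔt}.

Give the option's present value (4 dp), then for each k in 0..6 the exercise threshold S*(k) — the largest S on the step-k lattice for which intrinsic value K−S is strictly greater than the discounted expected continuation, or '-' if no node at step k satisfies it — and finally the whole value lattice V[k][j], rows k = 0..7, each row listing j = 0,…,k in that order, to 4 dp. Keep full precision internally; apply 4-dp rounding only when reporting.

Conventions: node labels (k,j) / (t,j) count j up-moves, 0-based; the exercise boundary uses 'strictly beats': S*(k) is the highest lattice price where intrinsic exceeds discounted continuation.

Δt=0.27343, u=1.26795, d=0.78868, q=0.49291, disc=e^(-rΔt)=0.97569
k=7 terminal: V=max(K-S,0) → 84.8015 68.0728 41.1783 0.0000 0.0000 0.0000 0.0000 0.0000
k=6: j=0 S=34.9046 intr=77.4254 cont=74.6948 V=77.4254[EX]; j=1 S=56.1157 intr=56.2143 cont=53.4837 V=56.2143[EX]; j=2 S=90.2165 intr=22.1135 cont=20.3735 V=22.1135[EX]; j=3 S=145.0400 intr=0.0000 cont=0.0000 V=0.0000[hold]; j=4 S=233.1790 intr=0.0000 cont=0.0000 V=0.0000[hold]; j=5 S=374.8790 intr=0.0000 cont=0.0000 V=0.0000[hold]; j=6 S=602.6882 intr=0.0000 cont=0.0000 V=0.0000[hold]  S*(6)=90.2165
k=5: j=0 S=44.2572 intr=68.0728 cont=65.3423 V=68.0728[EX]; j=1 S=71.1517 intr=41.1783 cont=38.4477 V=41.1783[EX]; j=2 S=114.3897 intr=0.0000 cont=10.9409 V=10.9409[hold]; j=3 S=183.9029 intr=0.0000 cont=0.0000 V=0.0000[hold]; j=4 S=295.6584 intr=0.0000 cont=0.0000 V=0.0000[hold]; j=5 S=475.3263 intr=0.0000 cont=0.0000 V=0.0000[hold]  S*(5)=71.1517
k=4: j=0 S=56.1157 intr=56.2143 cont=53.4837 V=56.2143[EX]; j=1 S=90.2165 intr=22.1135 cont=25.6353 V=25.6353[hold]; j=2 S=145.0400 intr=0.0000 cont=5.4132 V=5.4132[hold]; j=3 S=233.1790 intr=0.0000 cont=0.0000 V=0.0000[hold]; j=4 S=374.8790 intr=0.0000 cont=0.0000 V=0.0000[hold]  S*(4)=56.1157
k=3: j=0 S=71.1517 intr=41.1783 cont=40.1415 V=41.1783[EX]; j=1 S=114.3897 intr=0.0000 cont=15.2867 V=15.2867[hold]; j=2 S=183.9029 intr=0.0000 cont=2.6782 V=2.6782[hold]; j=3 S=295.6584 intr=0.0000 cont=0.0000 V=0.0000[hold]  S*(3)=71.1517
k=2: j=0 S=90.2165 intr=22.1135 cont=27.7253 V=27.7253[hold]; j=1 S=145.0400 intr=0.0000 cont=8.8514 V=8.8514[hold]; j=2 S=233.1790 intr=0.0000 cont=1.3251 V=1.3251[hold]  S*(2)=-
k=1: j=0 S=114.3897 intr=0.0000 cont=17.9743 V=17.9743[hold]; j=1 S=183.9029 intr=0.0000 cont=5.0166 V=5.0166[hold]  S*(1)=-
k=0: j=0 S=145.0400 intr=0.0000 cont=11.3057 V=11.3057[hold]  S*(0)=-

price = 11.3057
boundary = - - - 71.1517 56.1157 71.1517 90.2165
tree:
11.3057
17.9743 5.0166
27.7253 8.8514 1.3251
41.1783 15.2867 2.6782 0.0000
56.2143 25.6353 5.4132 0.0000 0.0000
68.0728 41.1783 10.9409 0.0000 0.0000 0.0000
77.4254 56.2143 22.1135 0.0000 0.0000 0.0000 0.0000
84.8015 68.0728 41.1783 0.0000 0.0000 0.0000 0.0000 0.0000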